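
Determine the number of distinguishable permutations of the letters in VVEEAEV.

140

VVEEAEV has 7 letters with E appearing 3 times and V appearing 3 times.
The number of distinct arrangements is 7!/(3!·3!) = 5040/36 = 140.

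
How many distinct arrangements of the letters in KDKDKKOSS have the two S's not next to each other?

2940

Total arrangements of KDKDKKOSS: 9!/(4!·2!·2!) = 3780.
If the two S's are adjacent, glue them into one block, leaving 8 items to arrange: (8)!/(4!·2!) = 840 ways.
Hence 3780 − 840 = 2940.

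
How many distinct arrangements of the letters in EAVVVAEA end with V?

210

Fix V in the last position and arrange the remaining 7 letters.
Those 7 letters have A appearing 3 times, E appearing twice, and V appearing twice, giving (7)!/(3!·2!·2!) = 210.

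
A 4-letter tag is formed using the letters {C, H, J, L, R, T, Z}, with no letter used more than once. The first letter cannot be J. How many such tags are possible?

The first letter has 7−1 = 6 choices (anything except J).
The remaining 3 letters are filled from the other 6 symbols without repetition: 6 × 5 × 4 = 120.
Total: 6 × 120 = 720.

720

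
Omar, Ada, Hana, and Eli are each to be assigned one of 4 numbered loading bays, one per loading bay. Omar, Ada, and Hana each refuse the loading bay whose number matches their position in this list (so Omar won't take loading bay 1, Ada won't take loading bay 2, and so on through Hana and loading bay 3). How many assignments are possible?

11

Let Aᵢ (for i ∈ {1, 2, 3}) be the placements that put person i in their forbidden loading bay. Any j of these fix j positions, leaving (4−j)! ways to fill the rest, and there are C(3,j) ways to pick which j.
By inclusion–exclusion, the number of valid placements is Σ_{j=0}^{3} (−1)^j C(3,j)·(4−j)!.
Computing: 24 − 18 + 6 − 1 = 11.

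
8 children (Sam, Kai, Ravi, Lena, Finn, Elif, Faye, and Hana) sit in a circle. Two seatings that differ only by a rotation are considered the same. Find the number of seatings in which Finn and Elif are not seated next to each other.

3600

All circular seatings of 8 people number (7)! = 5040.
Those with Finn next to Elif: fuse the pair into one unit and seat 7 units around a circle — 2·(6)! = 1440.
Subtracting, 5040 − 1440 = 3600.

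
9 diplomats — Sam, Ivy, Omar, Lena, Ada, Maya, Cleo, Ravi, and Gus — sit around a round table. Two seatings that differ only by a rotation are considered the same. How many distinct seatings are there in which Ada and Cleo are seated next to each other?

Treat {Ada, Cleo} as one unit (2 internal orders) and seat the resulting 8 units around the table: (7)! circular arrangements.
So 2 × (7)! = 2 × 5040 = 10080.

10080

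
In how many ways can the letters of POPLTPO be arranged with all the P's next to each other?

60

Treat the 3 copies of P as a single block. The multiset to arrange is then {PPP, L, O, O, T}, 5 items in all.
That gives (5)!/(2!) = 60 arrangements.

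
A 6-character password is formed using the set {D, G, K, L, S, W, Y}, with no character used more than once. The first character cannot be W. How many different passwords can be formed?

The first character has 7−1 = 6 choices (anything except W).
The remaining 5 characters are filled from the other 6 symbols without repetition: 6 × 5 × 4 × 3 × 2 = 720.
Total: 6 × 720 = 4320.

4320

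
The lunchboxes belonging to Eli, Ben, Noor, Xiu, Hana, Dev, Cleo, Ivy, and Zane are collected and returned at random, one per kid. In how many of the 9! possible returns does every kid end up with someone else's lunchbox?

133496

Let Aᵢ be the assignments in which kid i gets their own lunchbox. We want the size of the complement of A₁∪…∪A_9.
By inclusion–exclusion this is Σ_{j=0}^{9} (−1)^j C(9,j)·(9−j)!.
Computing: 362880 − 362880 + 181440 − 60480 + 15120 − 3024 + 504 − 72 + 9 − 1 = 133496.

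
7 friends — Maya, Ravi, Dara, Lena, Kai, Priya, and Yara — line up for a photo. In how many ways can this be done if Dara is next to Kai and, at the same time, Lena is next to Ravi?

Treat {Dara,Kai} as one block (2 orders) and {Lena,Ravi} as another (2 orders).
That leaves 5 units to arrange: 2 × 2 × 5! = 4 × 120 = 480.

480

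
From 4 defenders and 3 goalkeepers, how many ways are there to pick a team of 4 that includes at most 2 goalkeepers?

31

Split by how many goalkeepers are chosen (0 through 2).
Sum: C(3,0)·C(4,4) + C(3,1)·C(4,3) + C(3,2)·C(4,2) = 1 + 12 + 18 = 31.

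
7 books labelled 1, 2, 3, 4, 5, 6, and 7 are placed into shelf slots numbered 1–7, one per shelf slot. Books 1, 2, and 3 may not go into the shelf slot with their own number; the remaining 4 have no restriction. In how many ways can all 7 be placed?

Let Aᵢ (for i ∈ {1, 2, 3}) be the placements that put book i in its forbidden shelf slot. Any j of these fix j positions, leaving (7−j)! ways to fill the rest, and there are C(3,j) ways to pick which j.
By inclusion–exclusion, the number of valid placements is Σ_{j=0}^{3} (−1)^j C(3,j)·(7−j)!.
Computing: 5040 − 2160 + 360 − 24 = 3216.

3216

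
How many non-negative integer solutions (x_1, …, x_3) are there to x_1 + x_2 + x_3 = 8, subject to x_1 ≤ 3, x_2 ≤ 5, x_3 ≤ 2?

Without the upper bounds there are C(10,2) = 45 ways to split 8 among 3 variables.
Subtract solutions that violate a single cap (substitute x_i' = x_i − (cap_i+1)): x_1 ≥ 4 gives C(6,2) = 15; x_2 ≥ 6 gives C(4,2) = 6; x_3 ≥ 3 gives C(7,2) = 21. Together 42.
Add back pairs where two caps are both exceeded: 0 + 3 + 0 = 3.
By inclusion–exclusion the count is 45 − 42 + 3 = 6.

6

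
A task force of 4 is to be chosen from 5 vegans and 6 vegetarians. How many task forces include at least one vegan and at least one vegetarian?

310

With no constraint there are C(11,4) = 330 possible selections.
Selections missing a whole group: no vegans → C(6,4) = 15; no vegetarians → C(5,4) = 5.
Both groups omitted at once is impossible, so 330 − 20 = 310.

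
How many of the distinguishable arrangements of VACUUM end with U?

Fix U in the last position and arrange the remaining 5 letters.
Those 5 letters are all distinct, giving (5)! = 120.

120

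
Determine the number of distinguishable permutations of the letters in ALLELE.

60

ALLELE has 6 letters with E appearing twice and L appearing 3 times.
So there are 6! / (3!·2!) = 60 distinguishable arrangements.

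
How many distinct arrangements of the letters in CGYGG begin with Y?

With the first slot taken by Y, it remains to arrange the other 4 letters (CGGG).
Those 4 letters have G appearing 3 times, giving (4)!/(3!) = 4.

4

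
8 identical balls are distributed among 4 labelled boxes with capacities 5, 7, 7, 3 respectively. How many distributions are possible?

118

Without the upper bounds there are C(11,3) = 165 ways to split 8 among 4 boxes.
Subtract solutions that violate a single cap (substitute x_i' = x_i − (cap_i+1)): x_1 ≥ 6 gives C(5,3) = 10; x_2 ≥ 8 gives C(3,3) = 1; x_3 ≥ 8 gives C(3,3) = 1; x_4 ≥ 4 gives C(7,3) = 35. Together 47.
No two caps can be exceeded simultaneously, so the pair terms are all 0.
By inclusion–exclusion the count is 165 − 47 + 0 = 118.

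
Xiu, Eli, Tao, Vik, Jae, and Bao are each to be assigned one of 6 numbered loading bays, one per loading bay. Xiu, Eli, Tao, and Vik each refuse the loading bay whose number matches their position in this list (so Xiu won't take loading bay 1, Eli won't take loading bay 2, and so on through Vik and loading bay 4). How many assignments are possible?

362

Let Aᵢ (for 1 ≤ i ≤ 4) be the placements that put person i in their forbidden loading bay. Any j of these fix j positions, leaving (6−j)! ways to fill the rest, and there are C(4,j) ways to pick which j.
By inclusion–exclusion, the number of valid placements is Σ_{j=0}^{4} (−1)^j C(4,j)·(6−j)!.
Computing: 720 − 480 + 144 − 24 + 2 = 362.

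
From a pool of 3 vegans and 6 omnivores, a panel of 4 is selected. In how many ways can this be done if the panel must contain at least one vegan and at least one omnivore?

111

Total 4-person selections from all 9: C(9,4) = 126.
Selections missing a whole group: no vegans → C(6,4) = 15; no omnivores → C(3,4) = 0.
Both groups omitted at once is impossible, so 126 − 15 = 111.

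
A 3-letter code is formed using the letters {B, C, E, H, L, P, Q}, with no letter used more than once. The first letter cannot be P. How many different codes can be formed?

180

The first letter has 7−1 = 6 choices (anything except P).
The remaining 2 letters are filled from the other 6 symbols without repetition: 6 × 5 = 30.
Total: 6 × 30 = 180.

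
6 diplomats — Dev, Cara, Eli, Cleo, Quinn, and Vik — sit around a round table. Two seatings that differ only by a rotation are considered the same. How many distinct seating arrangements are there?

Fix one person's seat to break rotational symmetry; the remaining 5 people can be arranged in (5)! = 120 ways.

120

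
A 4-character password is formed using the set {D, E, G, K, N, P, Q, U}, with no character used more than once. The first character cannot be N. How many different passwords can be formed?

The first character has 8−1 = 7 choices (anything except N).
The remaining 3 characters are filled from the other 7 symbols without repetition: 7 × 6 × 5 = 210.
Total: 7 × 210 = 1470.

1470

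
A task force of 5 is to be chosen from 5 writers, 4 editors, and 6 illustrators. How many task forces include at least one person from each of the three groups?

Total 5-person selections from all 15: C(15,5) = 3003.
Selections missing a whole group: no writers → C(10,5) = 252; no editors → C(11,5) = 462; no illustrators → C(9,5) = 126.
Add back selections omitting two groups (i.e. drawn from a single group): C(5,5) + C(4,5) + C(6,5) = 7.
By inclusion–exclusion: 3003 − 840 + 7 = 2170.

2170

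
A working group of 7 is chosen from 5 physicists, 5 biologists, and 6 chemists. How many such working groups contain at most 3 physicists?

Split by how many physicists are chosen (0 through 3).
Sum: C(5,0)·C(11,7) + C(5,1)·C(11,6) + C(5,2)·C(11,5) + C(5,3)·C(11,4) = 330 + 2310 + 4620 + 3300 = 10560.

10560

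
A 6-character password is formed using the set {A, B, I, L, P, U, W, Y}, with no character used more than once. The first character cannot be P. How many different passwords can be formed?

17640

The first character has 8−1 = 7 choices (anything except P).
The remaining 5 characters are filled from the other 7 symbols without repetition: 7 × 6 × 5 × 4 × 3 = 2520.
Total: 7 × 2520 = 17640.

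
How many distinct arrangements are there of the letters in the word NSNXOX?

NSNXOX has 6 letters with N appearing twice and X appearing twice.
The number of distinct arrangements is 6!/(2!·2!) = 720/4 = 180.

180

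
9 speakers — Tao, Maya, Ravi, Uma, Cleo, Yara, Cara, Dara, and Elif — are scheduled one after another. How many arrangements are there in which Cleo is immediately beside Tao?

Place the 7 others and the Cleo-Tao pair as 8 objects in a line; the pair has 2 internal arrangements.
So the count is 2·(8)! = 80640.

80640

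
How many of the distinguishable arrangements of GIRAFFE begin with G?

Fix G in the first position and arrange the remaining 6 letters.
Those 6 letters have F appearing twice, giving (6)!/(2!) = 360.

360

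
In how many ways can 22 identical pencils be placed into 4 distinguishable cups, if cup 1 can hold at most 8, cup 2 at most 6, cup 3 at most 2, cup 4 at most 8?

10

Ignoring the caps, the number of non-negative solutions to x_1+…+x_4 = 22 is C(25,3) = 2300.
Subtract solutions that violate a single cap (substitute x_i' = x_i − (cap_i+1)): x_1 ≥ 9 gives C(16,3) = 560; x_2 ≥ 7 gives C(18,3) = 816; x_3 ≥ 3 gives C(22,3) = 1540; x_4 ≥ 9 gives C(16,3) = 560. Together 3476.
Add back pairs where two caps are both exceeded: 84 + 286 + 35 + 455 + 84 + 286 = 1230.
Subtract triples: 20 + 0 + 4 + 20 = 44.
By inclusion–exclusion the count is 2300 − 3476 + 1230 − 44 = 10.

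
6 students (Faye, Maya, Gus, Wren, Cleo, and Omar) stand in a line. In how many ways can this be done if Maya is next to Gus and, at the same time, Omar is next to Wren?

96

Treat {Maya,Gus} as one block (2 orders) and {Omar,Wren} as another (2 orders).
That leaves 4 units to arrange: 2 × 2 × 4! = 4 × 24 = 96.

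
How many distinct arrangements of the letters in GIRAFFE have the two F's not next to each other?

Total arrangements of GIRAFFE: 7!/(2!) = 2520.
Arrangements with the F's together: treat FF as one letter, giving (6)! = 720.
Subtracting, 2520 − 720 = 1800 arrangements keep the F's apart.

1800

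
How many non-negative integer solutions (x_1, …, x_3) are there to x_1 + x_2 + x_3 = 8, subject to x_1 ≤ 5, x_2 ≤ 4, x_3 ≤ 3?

14

Ignoring the caps, the number of non-negative solutions to x_1+…+x_3 = 8 is C(10,2) = 45.
Subtract solutions that violate a single cap (substitute x_i' = x_i − (cap_i+1)): x_1 ≥ 6 gives C(4,2) = 6; x_2 ≥ 5 gives C(5,2) = 10; x_3 ≥ 4 gives C(6,2) = 15. Together 31.
No two caps can be exceeded simultaneously, so the pair terms are all 0.
By inclusion–exclusion the count is 45 − 31 + 0 = 14.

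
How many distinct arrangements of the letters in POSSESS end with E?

30

Fix E in the last position and arrange the remaining 6 letters.
Those 6 letters have S appearing 4 times, giving (6)!/(4!) = 30.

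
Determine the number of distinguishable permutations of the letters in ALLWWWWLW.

504

ALLWWWWLW has 9 letters with L appearing 3 times and W appearing 5 times.
The number of distinct arrangements is 9!/(5!·3!) = 362880/720 = 504.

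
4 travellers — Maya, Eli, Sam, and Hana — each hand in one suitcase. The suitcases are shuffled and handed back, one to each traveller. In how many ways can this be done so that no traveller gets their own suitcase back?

This is the derangement count D_4: permutations of 4 items with no fixed point.
By inclusion–exclusion this is Σ_{j=0}^{4} (−1)^j C(4,j)·(4−j)!.
Computing: 24 − 24 + 12 − 4 + 1 = 9.

9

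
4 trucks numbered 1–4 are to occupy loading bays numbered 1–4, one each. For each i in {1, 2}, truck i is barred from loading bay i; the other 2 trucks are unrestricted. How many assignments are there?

14

Let Aᵢ (for i ∈ {1, 2}) be the placements that put truck i in its forbidden loading bay. Any j of these fix j positions, leaving (4−j)! ways to fill the rest, and there are C(2,j) ways to pick which j.
By inclusion–exclusion, the number of valid placements is Σ_{j=0}^{2} (−1)^j C(2,j)·(4−j)!.
Computing: 24 − 12 + 2 = 14.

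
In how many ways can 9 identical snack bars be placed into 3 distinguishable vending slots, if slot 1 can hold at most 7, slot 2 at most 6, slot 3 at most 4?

31

By stars and bars, unrestricted non-negative solutions to x_1+…+x_3 = 9 number C(9+2,2) = 55.
Subtract solutions that violate a single cap (substitute x_i' = x_i − (cap_i+1)): x_1 ≥ 8 gives C(3,2) = 3; x_2 ≥ 7 gives C(4,2) = 6; x_3 ≥ 5 gives C(6,2) = 15. Together 24.
No two caps can be exceeded simultaneously, so the pair terms are all 0.
By inclusion–exclusion the count is 55 − 24 + 0 = 31.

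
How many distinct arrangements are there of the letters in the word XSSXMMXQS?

5040

XSSXMMXQS has 9 letters with M appearing twice, S appearing 3 times, and X appearing 3 times.
Dividing 9! = 362880 by 3!·3!·2! = 72 for the repeated letters gives 5040.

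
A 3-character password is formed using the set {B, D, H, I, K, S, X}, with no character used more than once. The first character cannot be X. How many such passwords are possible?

180

The first character has 7−1 = 6 choices (anything except X).
The remaining 2 characters are filled from the other 6 symbols without repetition: 6 × 5 = 30.
Total: 6 × 30 = 180.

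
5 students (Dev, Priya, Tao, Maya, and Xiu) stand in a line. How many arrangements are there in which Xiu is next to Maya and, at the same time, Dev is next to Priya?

24

Treat {Xiu,Maya} as one block (2 orders) and {Dev,Priya} as another (2 orders).
That leaves 3 units to arrange: 2 × 2 × 3! = 4 × 6 = 24.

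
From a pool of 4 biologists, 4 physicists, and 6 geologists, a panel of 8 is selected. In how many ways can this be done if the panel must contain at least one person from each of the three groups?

Unrestricted: C(14,8) = 3003 ways to pick any 8 of the 14.
Subtract selections that omit an entire group: no biologists → C(10,8) = 45; no physicists → C(10,8) = 45; no geologists → C(8,8) = 1.
Add back selections omitting two groups (i.e. drawn from a single group): C(4,8) + C(4,8) + C(6,8) = 0.
By inclusion–exclusion: 3003 − 91 + 0 = 2912.

2912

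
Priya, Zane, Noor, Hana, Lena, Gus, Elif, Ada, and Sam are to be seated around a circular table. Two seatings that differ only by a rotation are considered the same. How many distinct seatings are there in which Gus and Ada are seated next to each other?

10080

Treat {Gus, Ada} as one unit (2 internal orders) and seat the resulting 8 units around the table: (7)! circular arrangements.
So 2 × (7)! = 2 × 5040 = 10080.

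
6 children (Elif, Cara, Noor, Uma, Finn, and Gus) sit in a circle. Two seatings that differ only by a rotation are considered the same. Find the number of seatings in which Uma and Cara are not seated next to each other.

72

Without the restriction there are (5)! = 120 seatings.
Those with Uma next to Cara: fuse the pair into one unit and seat 5 units around a circle — 2·(4)! = 48.
Subtracting, 120 − 48 = 72.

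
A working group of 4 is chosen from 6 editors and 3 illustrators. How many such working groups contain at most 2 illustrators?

120

Split by how many illustrators are chosen (0 through 2).
Sum: C(3,0)·C(6,4) + C(3,1)·C(6,3) + C(3,2)·C(6,2) = 15 + 60 + 45 = 120.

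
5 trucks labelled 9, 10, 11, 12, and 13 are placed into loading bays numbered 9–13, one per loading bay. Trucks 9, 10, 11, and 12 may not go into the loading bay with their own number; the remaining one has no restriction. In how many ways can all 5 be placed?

Let Aᵢ (for 9 ≤ i ≤ 12) be the placements that put truck i in its forbidden loading bay. Any j of these fix j positions, leaving (5−j)! ways to fill the rest, and there are C(4,j) ways to pick which j.
By inclusion–exclusion, the number of valid placements is Σ_{j=0}^{4} (−1)^j C(4,j)·(5−j)!.
Computing: 120 − 96 + 36 − 8 + 1 = 53.

53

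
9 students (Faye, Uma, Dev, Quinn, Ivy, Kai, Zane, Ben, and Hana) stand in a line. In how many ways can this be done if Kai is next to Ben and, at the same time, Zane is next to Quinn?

20160

Treat {Kai,Ben} as one block (2 orders) and {Zane,Quinn} as another (2 orders).
That leaves 7 units to arrange: 2 × 2 × 7! = 4 × 5040 = 20160.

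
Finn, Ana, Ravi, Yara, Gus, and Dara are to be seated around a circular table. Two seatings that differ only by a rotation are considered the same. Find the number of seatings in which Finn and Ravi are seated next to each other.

Treat {Finn, Ravi} as one unit (2 internal orders) and seat the resulting 5 units around the table: (4)! circular arrangements.
So 2 × (4)! = 2 × 24 = 48.

48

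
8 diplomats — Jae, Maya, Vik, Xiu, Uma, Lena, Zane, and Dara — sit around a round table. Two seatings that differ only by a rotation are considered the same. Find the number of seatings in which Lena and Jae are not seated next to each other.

3600

All circular seatings of 8 people number (7)! = 5040.
Those with Lena next to Jae: fuse the pair into one unit and seat 7 units around a circle — 2·(6)! = 1440.
Subtracting, 5040 − 1440 = 3600.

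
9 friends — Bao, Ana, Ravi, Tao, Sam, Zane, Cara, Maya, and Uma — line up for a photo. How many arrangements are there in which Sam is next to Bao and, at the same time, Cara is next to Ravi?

20160

Treat {Sam,Bao} as one block (2 orders) and {Cara,Ravi} as another (2 orders).
That leaves 7 units to arrange: 2 × 2 × 7! = 4 × 5040 = 20160.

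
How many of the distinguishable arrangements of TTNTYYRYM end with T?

Fix T in the last position and arrange the remaining 8 letters.
Those 8 letters have T appearing twice and Y appearing 3 times, giving (8)!/(3!·2!) = 3360.

3360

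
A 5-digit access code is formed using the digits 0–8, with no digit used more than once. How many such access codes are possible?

With no repetition, fill the 5 digits in order: 9 choices, then 8, down to 5.
9 × 8 × 7 × 6 × 5 = 15120.

15120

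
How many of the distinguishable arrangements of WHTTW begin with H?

6

Fix H in the first position and arrange the remaining 4 letters.
Those 4 letters have T appearing twice and W appearing twice, giving (4)!/(2!·2!) = 6.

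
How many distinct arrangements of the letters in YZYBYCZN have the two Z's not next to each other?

2520

There are 8!/(3!·2!) = 3360 arrangements of YZYBYCZN in total.
Arrangements with the Z's together: treat ZZ as one letter, giving (7)!/(3!) = 840.
Hence 3360 − 840 = 2520.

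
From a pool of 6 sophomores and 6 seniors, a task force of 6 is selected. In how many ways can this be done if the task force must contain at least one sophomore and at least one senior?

922

Unrestricted: C(12,6) = 924 ways to pick any 6 of the 12.
Selections missing a whole group: no sophomores → C(6,6) = 1; no seniors → C(6,6) = 1.
Both groups omitted at once is impossible, so 924 − 2 = 922.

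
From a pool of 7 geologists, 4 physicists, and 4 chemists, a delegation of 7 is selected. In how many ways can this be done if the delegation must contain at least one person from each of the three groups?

5768

Unrestricted: C(15,7) = 6435 ways to pick any 7 of the 15.
Selections missing a whole group: no geologists → C(8,7) = 8; no physicists → C(11,7) = 330; no chemists → C(11,7) = 330.
Add back selections omitting two groups (i.e. drawn from a single group): C(7,7) + C(4,7) + C(4,7) = 1.
By inclusion–exclusion: 6435 − 668 + 1 = 5768.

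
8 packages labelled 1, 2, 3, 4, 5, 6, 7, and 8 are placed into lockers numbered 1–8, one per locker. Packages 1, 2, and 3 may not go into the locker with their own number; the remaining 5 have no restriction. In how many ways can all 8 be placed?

Let Aᵢ (for i ∈ {1, 2, 3}) be the placements that put package i in its forbidden locker. Any j of these fix j positions, leaving (8−j)! ways to fill the rest, and there are C(3,j) ways to pick which j.
By inclusion–exclusion, the number of valid placements is Σ_{j=0}^{3} (−1)^j C(3,j)·(8−j)!.
Computing: 40320 − 15120 + 2160 − 120 = 27240.

27240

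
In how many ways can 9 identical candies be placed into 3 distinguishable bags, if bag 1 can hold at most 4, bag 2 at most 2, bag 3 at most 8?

Ignoring the caps, the number of non-negative solutions to x_1+…+x_3 = 9 is C(11,2) = 55.
Subtract solutions that violate a single cap (substitute x_i' = x_i − (cap_i+1)): x_1 ≥ 5 gives C(6,2) = 15; x_2 ≥ 3 gives C(8,2) = 28; x_3 ≥ 9 gives C(2,2) = 1. Together 44.
Add back pairs where two caps are both exceeded: 3 + 0 + 0 = 3.
By inclusion–exclusion the count is 55 − 44 + 3 = 14.

14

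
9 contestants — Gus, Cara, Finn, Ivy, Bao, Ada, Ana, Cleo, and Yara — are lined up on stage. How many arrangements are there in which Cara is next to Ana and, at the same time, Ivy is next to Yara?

Treat {Cara,Ana} as one block (2 orders) and {Ivy,Yara} as another (2 orders).
That leaves 7 units to arrange: 2 × 2 × 7! = 4 × 5040 = 20160.

20160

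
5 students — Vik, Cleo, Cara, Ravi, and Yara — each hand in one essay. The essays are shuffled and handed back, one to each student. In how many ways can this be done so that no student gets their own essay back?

This is the derangement count D_5: permutations of 5 items with no fixed point.
By inclusion–exclusion this is Σ_{j=0}^{5} (−1)^j C(5,j)·(5−j)!.
Computing: 120 − 120 + 60 − 20 + 5 − 1 = 44.

44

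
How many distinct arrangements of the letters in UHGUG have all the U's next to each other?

12

Treat the 2 copies of U as a single block. The multiset to arrange is then {UU, G, G, H}, 4 items in all.
That gives (4)!/(2!) = 12 arrangements.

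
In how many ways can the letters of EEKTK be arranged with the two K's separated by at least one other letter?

18

There are 5!/(2!·2!) = 30 arrangements of EEKTK in total.
If the two K's are adjacent, glue them into one block, leaving 4 items to arrange: (4)!/(2!) = 12 ways.
Subtracting, 30 − 12 = 18 arrangements keep the K's apart.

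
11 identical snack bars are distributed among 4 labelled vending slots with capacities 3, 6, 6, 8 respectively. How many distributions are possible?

166

By stars and bars, unrestricted non-negative solutions to x_1+…+x_4 = 11 number C(11+3,3) = 364.
Subtract solutions that violate a single cap (substitute x_i' = x_i − (cap_i+1)): x_1 ≥ 4 gives C(10,3) = 120; x_2 ≥ 7 gives C(7,3) = 35; x_3 ≥ 7 gives C(7,3) = 35; x_4 ≥ 9 gives C(5,3) = 10. Together 200.
Add back pairs where two caps are both exceeded: 1 + 1 + 0 + 0 + 0 + 0 = 2.
By inclusion–exclusion the count is 364 − 200 + 2 = 166.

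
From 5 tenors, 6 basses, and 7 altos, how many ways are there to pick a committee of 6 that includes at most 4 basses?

18491

Split by how many basses are chosen (0 through 4).
Sum: C(6,0)·C(12,6) + C(6,1)·C(12,5) + C(6,2)·C(12,4) + C(6,3)·C(12,3) + C(6,4)·C(12,2) = 924 + 4752 + 7425 + 4400 + 990 = 18491.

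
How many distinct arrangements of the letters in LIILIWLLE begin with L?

1120

Fix L in the first position and arrange the remaining 8 letters.
Those 8 letters have I appearing 3 times and L appearing 3 times, giving (8)!/(3!·3!) = 1120.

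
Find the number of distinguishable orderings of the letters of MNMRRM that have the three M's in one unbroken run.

Treat the 3 copies of M as a single block. The multiset to arrange is then {MMM, N, R, R}, 4 items in all.
That gives (4)!/(2!) = 12 arrangements.

12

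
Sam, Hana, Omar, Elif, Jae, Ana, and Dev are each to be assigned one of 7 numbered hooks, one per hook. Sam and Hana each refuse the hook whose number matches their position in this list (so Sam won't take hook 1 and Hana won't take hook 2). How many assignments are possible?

3720

Let Aᵢ (for i ∈ {1, 2}) be the placements that put person i in their forbidden hook. Any j of these fix j positions, leaving (7−j)! ways to fill the rest, and there are C(2,j) ways to pick which j.
By inclusion–exclusion, the number of valid placements is Σ_{j=0}^{2} (−1)^j C(2,j)·(7−j)!.
Computing: 5040 − 1440 + 120 = 3720.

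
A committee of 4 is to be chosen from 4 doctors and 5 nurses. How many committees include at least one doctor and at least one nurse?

120

Unrestricted: C(9,4) = 126 ways to pick any 4 of the 9.
Subtract selections that omit an entire group: no doctors → C(5,4) = 5; no nurses → C(4,4) = 1.
Both groups omitted at once is impossible, so 126 − 6 = 120.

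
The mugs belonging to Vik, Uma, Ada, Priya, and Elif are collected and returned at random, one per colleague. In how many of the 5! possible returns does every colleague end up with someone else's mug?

44

Count assignments avoiding every fixed point. For any j of the 5 colleagues fixed to their own mug, the other 5−j can be arranged in (5−j)! ways.
By inclusion–exclusion this is Σ_{j=0}^{5} (−1)^j C(5,j)·(5−j)!.
Computing: 120 − 120 + 60 − 20 + 5 − 1 = 44.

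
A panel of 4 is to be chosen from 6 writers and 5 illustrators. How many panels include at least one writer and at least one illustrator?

With no constraint there are C(11,4) = 330 possible selections.
Selections missing a whole group: no writers → C(5,4) = 5; no illustrators → C(6,4) = 15.
Both groups omitted at once is impossible, so 330 − 20 = 310.

310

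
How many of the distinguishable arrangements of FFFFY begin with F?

4

Fix F in the first position and arrange the remaining 4 letters.
Those 4 letters have F appearing 3 times, giving (4)!/(3!) = 4.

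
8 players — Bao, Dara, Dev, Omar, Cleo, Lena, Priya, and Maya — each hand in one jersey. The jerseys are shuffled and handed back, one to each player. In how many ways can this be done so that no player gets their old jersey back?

14833

Count assignments avoiding every fixed point. For any j of the 8 players fixed to their old jersey, the other 8−j can be arranged in (8−j)! ways.
By inclusion–exclusion this is Σ_{j=0}^{8} (−1)^j C(8,j)·(8−j)!.
Computing: 40320 − 40320 + 20160 − 6720 + 1680 − 336 + 56 − 8 + 1 = 14833.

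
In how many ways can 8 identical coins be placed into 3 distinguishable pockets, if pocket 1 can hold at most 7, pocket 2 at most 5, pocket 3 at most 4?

By stars and bars, unrestricted non-negative solutions to x_1+…+x_3 = 8 number C(8+2,2) = 45.
Subtract solutions that violate a single cap (substitute x_i' = x_i − (cap_i+1)): x_1 ≥ 8 gives C(2,2) = 1; x_2 ≥ 6 gives C(4,2) = 6; x_3 ≥ 5 gives C(5,2) = 10. Together 17.
No two caps can be exceeded simultaneously, so the pair terms are all 0.
By inclusion–exclusion the count is 45 − 17 + 0 = 28.

28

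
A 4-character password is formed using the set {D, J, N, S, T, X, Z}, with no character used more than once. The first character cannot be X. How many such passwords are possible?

The first character has 7−1 = 6 choices (anything except X).
The remaining 3 characters are filled from the other 6 symbols without repetition: 6 × 5 × 4 = 120.
Total: 6 × 120 = 720.

720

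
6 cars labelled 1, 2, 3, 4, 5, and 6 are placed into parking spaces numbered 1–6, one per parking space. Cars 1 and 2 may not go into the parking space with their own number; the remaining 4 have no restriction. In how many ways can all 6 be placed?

504

Let Aᵢ (for i ∈ {1, 2}) be the placements that put car i in its forbidden parking space. Any j of these fix j positions, leaving (6−j)! ways to fill the rest, and there are C(2,j) ways to pick which j.
By inclusion–exclusion, the number of valid placements is Σ_{j=0}^{2} (−1)^j C(2,j)·(6−j)!.
Computing: 720 − 240 + 24 = 504.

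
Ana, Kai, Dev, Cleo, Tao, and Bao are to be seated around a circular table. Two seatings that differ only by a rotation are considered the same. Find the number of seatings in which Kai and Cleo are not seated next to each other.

72

All circular seatings of 6 people number (5)! = 120.
Seatings with Kai beside Cleo: treat them as a block with 2 internal orders, giving 2 × (4)! = 48.
Subtracting, 120 − 48 = 72.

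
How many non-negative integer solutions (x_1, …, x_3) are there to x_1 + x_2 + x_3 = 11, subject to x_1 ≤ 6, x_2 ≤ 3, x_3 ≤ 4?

6

Ignoring the caps, the number of non-negative solutions to x_1+…+x_3 = 11 is C(13,2) = 78.
Subtract solutions that violate a single cap (substitute x_i' = x_i − (cap_i+1)): x_1 ≥ 7 gives C(6,2) = 15; x_2 ≥ 4 gives C(9,2) = 36; x_3 ≥ 5 gives C(8,2) = 28. Together 79.
Add back pairs where two caps are both exceeded: 1 + 0 + 6 = 7.
By inclusion–exclusion the count is 78 − 79 + 7 = 6.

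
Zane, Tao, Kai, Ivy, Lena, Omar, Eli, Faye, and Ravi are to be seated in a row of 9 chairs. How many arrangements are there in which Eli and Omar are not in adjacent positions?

282240

Of the 9! = 362880 arrangements, those with Eli and Omar adjacent number 2 × 8! = 80640 (treat the pair as a block with 2 internal orders).
Complementary counting: 362880 − 80640 = 282240.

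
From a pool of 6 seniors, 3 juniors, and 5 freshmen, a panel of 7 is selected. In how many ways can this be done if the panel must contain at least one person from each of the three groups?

Unrestricted: C(14,7) = 3432 ways to pick any 7 of the 14.
Subtract selections that omit an entire group: no seniors → C(8,7) = 8; no juniors → C(11,7) = 330; no freshmen → C(9,7) = 36.
Add back selections omitting two groups (i.e. drawn from a single group): C(6,7) + C(3,7) + C(5,7) = 0.
By inclusion–exclusion: 3432 − 374 + 0 = 3058.

3058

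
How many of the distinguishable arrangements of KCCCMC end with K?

5

Fix K in the last position and arrange the remaining 5 letters.
Those 5 letters have C appearing 4 times, giving (5)!/(4!) = 5.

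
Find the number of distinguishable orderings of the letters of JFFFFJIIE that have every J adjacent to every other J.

840

Treat the 2 copies of J as a single block. The multiset to arrange is then {JJ, E, F, F, F, F, I, I}, 8 items in all.
That gives (8)!/(4!·2!) = 840 arrangements.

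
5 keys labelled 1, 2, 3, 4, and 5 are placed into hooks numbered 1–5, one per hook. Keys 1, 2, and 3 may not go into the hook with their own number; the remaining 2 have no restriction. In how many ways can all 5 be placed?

Let Aᵢ (for i ∈ {1, 2, 3}) be the placements that put key i in its forbidden hook. Any j of these fix j positions, leaving (5−j)! ways to fill the rest, and there are C(3,j) ways to pick which j.
By inclusion–exclusion, the number of valid placements is Σ_{j=0}^{3} (−1)^j C(3,j)·(5−j)!.
Computing: 120 − 72 + 18 − 2 = 64.

64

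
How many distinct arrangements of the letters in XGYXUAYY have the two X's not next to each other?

Total arrangements of XGYXUAYY: 8!/(3!·2!) = 3360.
If the two X's are adjacent, glue them into one block, leaving 7 items to arrange: (7)!/(3!) = 840 ways.
Hence 3360 − 840 = 2520.

2520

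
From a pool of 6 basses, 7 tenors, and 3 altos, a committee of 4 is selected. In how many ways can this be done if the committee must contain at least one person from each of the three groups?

Total 4-person selections from all 16: C(16,4) = 1820.
Subtract selections that omit an entire group: no basses → C(10,4) = 210; no tenors → C(9,4) = 126; no altos → C(13,4) = 715.
Add back selections omitting two groups (i.e. drawn from a single group): C(6,4) + C(7,4) + C(3,4) = 50.
By inclusion–exclusion: 1820 − 1051 + 50 = 819.

819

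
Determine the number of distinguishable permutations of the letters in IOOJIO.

The 6 letters of IOOJIO have repeats: I appearing twice and O appearing 3 times.
The number of distinct arrangements is 6!/(3!·2!) = 720/12 = 60.

60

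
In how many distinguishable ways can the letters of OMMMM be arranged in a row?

OMMMM has 5 letters with M appearing 4 times.
Dividing 5! = 120 by 4! = 24 for the repeated letters gives 5.

5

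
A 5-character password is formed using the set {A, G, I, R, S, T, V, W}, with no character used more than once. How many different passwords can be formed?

This is a permutation of 5 out of 8: P(8,5) = 8!/3!.
That product is 8 × 7 × 6 × 5 × 4 = 6720.

6720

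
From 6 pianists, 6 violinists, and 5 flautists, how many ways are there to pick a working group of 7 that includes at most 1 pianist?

3102

Split by how many pianists are chosen (0 through 1).
Sum: C(6,0)·C(11,7) + C(6,1)·C(11,6) = 330 + 2772 = 3102.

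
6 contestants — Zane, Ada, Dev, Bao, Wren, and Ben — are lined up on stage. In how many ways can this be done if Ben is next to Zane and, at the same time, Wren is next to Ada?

96

Treat {Ben,Zane} as one block (2 orders) and {Wren,Ada} as another (2 orders).
That leaves 4 units to arrange: 2 × 2 × 4! = 4 × 24 = 96.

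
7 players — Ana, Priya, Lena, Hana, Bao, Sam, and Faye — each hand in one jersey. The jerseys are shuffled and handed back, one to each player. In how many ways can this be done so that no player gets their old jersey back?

Count assignments avoiding every fixed point. For any j of the 7 players fixed to their old jersey, the other 7−j can be arranged in (7−j)! ways.
By inclusion–exclusion this is Σ_{j=0}^{7} (−1)^j C(7,j)·(7−j)!.
Computing: 5040 − 5040 + 2520 − 840 + 210 − 42 + 7 − 1 = 1854.

1854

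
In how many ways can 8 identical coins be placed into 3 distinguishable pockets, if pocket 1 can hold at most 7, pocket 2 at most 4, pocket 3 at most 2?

14

Without the upper bounds there are C(10,2) = 45 ways to split 8 among 3 pockets.
Subtract solutions that violate a single cap (substitute x_i' = x_i − (cap_i+1)): x_1 ≥ 8 gives C(2,2) = 1; x_2 ≥ 5 gives C(5,2) = 10; x_3 ≥ 3 gives C(7,2) = 21. Together 32.
Add back pairs where two caps are both exceeded: 0 + 0 + 1 = 1.
By inclusion–exclusion the count is 45 − 32 + 1 = 14.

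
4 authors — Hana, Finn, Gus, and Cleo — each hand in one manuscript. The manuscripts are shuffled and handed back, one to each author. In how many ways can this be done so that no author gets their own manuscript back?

9

Let Aᵢ be the assignments in which author i gets their own manuscript. We want the size of the complement of A₁∪…∪A_4.
By inclusion–exclusion this is Σ_{j=0}^{4} (−1)^j C(4,j)·(4−j)!.
Computing: 24 − 24 + 12 − 4 + 1 = 9.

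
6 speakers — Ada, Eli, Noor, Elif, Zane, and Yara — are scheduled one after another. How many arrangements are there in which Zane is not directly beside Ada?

Of the 6! = 720 arrangements, those with Zane and Ada adjacent number 2 × 5! = 240 (treat the pair as a block with 2 internal orders).
So 720 − 240 = 480 arrangements keep them apart.

480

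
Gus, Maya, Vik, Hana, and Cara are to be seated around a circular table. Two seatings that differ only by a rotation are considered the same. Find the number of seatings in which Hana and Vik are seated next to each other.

12

Treat {Hana, Vik} as one unit (2 internal orders) and seat the resulting 4 units around the table: (3)! circular arrangements.
So 2 × (3)! = 2 × 6 = 12.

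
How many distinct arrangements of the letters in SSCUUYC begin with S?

180

With the first slot taken by S, it remains to arrange the other 6 letters (SCUUYC).
Those 6 letters have C appearing twice and U appearing twice, giving (6)!/(2!·2!) = 180.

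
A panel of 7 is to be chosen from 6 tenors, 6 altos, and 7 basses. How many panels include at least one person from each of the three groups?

46165

Total 7-person selections from all 19: C(19,7) = 50388.
Subtract selections that omit an entire group: no tenors → C(13,7) = 1716; no altos → C(13,7) = 1716; no basses → C(12,7) = 792.
Add back selections omitting two groups (i.e. drawn from a single group): C(6,7) + C(6,7) + C(7,7) = 1.
By inclusion–exclusion: 50388 − 4224 + 1 = 46165.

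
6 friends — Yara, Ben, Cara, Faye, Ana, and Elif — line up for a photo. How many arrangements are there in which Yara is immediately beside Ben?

Glue Yara and Ben into one block (2 internal orders), leaving 5 units to arrange in a row.
That gives 2 × 5! = 2 × 120 = 240.

240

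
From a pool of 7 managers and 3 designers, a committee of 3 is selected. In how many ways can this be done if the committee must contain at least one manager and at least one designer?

Total 3-person selections from all 10: C(10,3) = 120.
Subtract selections that omit an entire group: no managers → C(3,3) = 1; no designers → C(7,3) = 35.
Both groups omitted at once is impossible, so 120 − 36 = 84.

84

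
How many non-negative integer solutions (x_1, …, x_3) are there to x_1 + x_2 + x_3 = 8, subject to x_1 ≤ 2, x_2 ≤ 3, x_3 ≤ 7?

By stars and bars, unrestricted non-negative solutions to x_1+…+x_3 = 8 number C(8+2,2) = 45.
Subtract solutions that violate a single cap (substitute x_i' = x_i − (cap_i+1)): x_1 ≥ 3 gives C(7,2) = 21; x_2 ≥ 4 gives C(6,2) = 15; x_3 ≥ 8 gives C(2,2) = 1. Together 37.
Add back pairs where two caps are both exceeded: 3 + 0 + 0 = 3.
By inclusion–exclusion the count is 45 − 37 + 3 = 11.

11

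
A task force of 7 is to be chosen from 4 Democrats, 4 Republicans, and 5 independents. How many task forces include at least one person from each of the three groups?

Unrestricted: C(13,7) = 1716 ways to pick any 7 of the 13.
Subtract selections that omit an entire group: no Democrats → C(9,7) = 36; no Republicans → C(9,7) = 36; no independents → C(8,7) = 8.
Add back selections omitting two groups (i.e. drawn from a single group): C(4,7) + C(4,7) + C(5,7) = 0.
By inclusion–exclusion: 1716 − 80 + 0 = 1636.

1636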